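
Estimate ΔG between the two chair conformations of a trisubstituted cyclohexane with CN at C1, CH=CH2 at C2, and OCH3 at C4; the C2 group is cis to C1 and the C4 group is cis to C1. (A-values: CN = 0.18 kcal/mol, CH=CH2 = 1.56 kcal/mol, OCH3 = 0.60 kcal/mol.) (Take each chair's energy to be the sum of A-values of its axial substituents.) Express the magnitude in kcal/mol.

Chair I (cyano axial, vinyl equatorial, methoxy equatorial): E = 0.18 kcal/mol.
Chair II (cyano equatorial, vinyl axial, methoxy axial): E = 2.16 kcal/mol.
ΔE = 2.16 − 0.18 = 1.98 kcal/mol; chair I is more stable.

1.98 kcal/mol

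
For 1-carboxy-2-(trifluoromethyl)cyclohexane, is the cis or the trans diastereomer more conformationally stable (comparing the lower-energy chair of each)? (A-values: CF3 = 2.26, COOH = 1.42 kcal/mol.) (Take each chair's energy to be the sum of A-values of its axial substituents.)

At 1,2 positions (parity opposite): cis → (a,e or e,a); trans → (e,e or a,a).
Best chair for cis: E = 1.42 kcal/mol; best chair for trans: E = 0.00 kcal/mol.
The trans isomer is lower by 1.42 kcal/mol.

trans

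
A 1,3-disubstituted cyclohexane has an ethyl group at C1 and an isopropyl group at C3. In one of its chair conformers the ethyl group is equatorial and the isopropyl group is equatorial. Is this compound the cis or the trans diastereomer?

cis

C1 and C3 have the same parity, so their axial bonds point in the same direction.
With same-parity carbons, two substituents on the same face are both axial or both equatorial; opposite faces give one of each.
Here the groups are equatorial/equatorial → same face → cis.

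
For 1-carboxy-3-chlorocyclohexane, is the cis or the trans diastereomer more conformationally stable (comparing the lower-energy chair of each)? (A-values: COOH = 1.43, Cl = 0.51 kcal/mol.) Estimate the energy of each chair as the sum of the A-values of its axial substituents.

At 1,3 positions (parity same): cis → (e,e or a,a); trans → (a,e or e,a).
Best chair for cis: E = 0.00 kcal/mol; best chair for trans: E = 0.51 kcal/mol.
The cis isomer is lower by 0.51 kcal/mol.

cis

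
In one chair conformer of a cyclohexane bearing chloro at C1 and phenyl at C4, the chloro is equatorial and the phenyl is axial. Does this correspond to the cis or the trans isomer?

cis

C1 and C4 have opposite parity, so their axial bonds point in opposite directions.
With opposite-parity carbons, two substituents on the same face are one axial and one equatorial; opposite faces give both axial or both equatorial.
Here the groups are equatorial/axial → same face → cis.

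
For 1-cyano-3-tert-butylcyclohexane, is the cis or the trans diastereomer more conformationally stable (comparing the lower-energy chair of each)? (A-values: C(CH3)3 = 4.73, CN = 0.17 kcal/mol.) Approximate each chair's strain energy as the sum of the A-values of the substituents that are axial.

At 1,3 positions (parity same): cis → (e,e or a,a); trans → (a,e or e,a).
Best chair for cis: E = 0.00 kcal/mol; best chair for trans: E = 0.17 kcal/mol.
The cis isomer is lower by 0.17 kcal/mol.

cis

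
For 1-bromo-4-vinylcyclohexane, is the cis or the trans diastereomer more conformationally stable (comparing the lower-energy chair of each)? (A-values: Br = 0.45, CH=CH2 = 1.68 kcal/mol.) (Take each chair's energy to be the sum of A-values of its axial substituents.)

trans

At 1,4 positions (parity opposite): cis → (a,e or e,a); trans → (e,e or a,a).
Best chair for cis: E = 0.45 kcal/mol; best chair for trans: E = 0.00 kcal/mol.
The trans isomer is lower by 0.45 kcal/mol.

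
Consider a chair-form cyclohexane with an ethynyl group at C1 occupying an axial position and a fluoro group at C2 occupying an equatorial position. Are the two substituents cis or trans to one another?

C1 and C2 have opposite parity, so their axial bonds point in opposite directions.
With opposite-parity carbons, two substituents on the same face are one axial and one equatorial; opposite faces give both axial or both equatorial.
Here the groups are axial/equatorial → same face → cis.

cis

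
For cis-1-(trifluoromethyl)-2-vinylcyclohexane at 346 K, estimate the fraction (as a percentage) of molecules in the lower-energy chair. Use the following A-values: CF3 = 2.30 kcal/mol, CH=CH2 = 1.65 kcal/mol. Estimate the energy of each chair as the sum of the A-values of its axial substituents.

72.0%

C1 and C2 have opposite parity, so for the cis isomer the two substituents are one axial and one equatorial in each chair.
Chair I (trifluoromethyl axial, vinyl equatorial): E = 2.30 kcal/mol; chair II (trifluoromethyl equatorial, vinyl axial): E = 1.65 kcal/mol.
ΔG = 0.65 kcal/mol between the two chairs.
K = exp(ΔG/RT) with R = 1.987×10⁻³ kcal mol⁻¹ K⁻¹ and T = 346 K gives K ≈ 2.57.
Fraction in the lower-energy chair = K/(K+1) = 72.0%.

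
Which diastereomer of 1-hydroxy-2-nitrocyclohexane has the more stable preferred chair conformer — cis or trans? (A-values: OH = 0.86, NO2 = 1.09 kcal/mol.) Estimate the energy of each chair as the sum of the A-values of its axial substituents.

trans

At 1,2 positions (parity opposite): cis → (a,e or e,a); trans → (e,e or a,a).
Best chair for cis: E = 0.86 kcal/mol; best chair for trans: E = 0.00 kcal/mol.
The trans isomer is lower by 0.86 kcal/mol.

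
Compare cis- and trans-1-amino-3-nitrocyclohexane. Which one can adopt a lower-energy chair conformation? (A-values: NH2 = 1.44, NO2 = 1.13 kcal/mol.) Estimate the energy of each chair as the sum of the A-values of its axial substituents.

At 1,3 positions (parity same): cis → (e,e or a,a); trans → (a,e or e,a).
Best chair for cis: E = 0.00 kcal/mol; best chair for trans: E = 1.13 kcal/mol.
The cis isomer is lower by 1.13 kcal/mol.

cis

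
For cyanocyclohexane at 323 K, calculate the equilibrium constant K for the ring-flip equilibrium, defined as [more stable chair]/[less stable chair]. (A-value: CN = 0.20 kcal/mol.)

K ≈ 1.37

One chair has the cyano group axial (E = 0.20 kcal/mol) and the other has it equatorial (E = 0).
ΔG = 0.20 kcal/mol between the two chairs.
K = exp(ΔG/RT) with R = 1.987×10⁻³ kcal mol⁻¹ K⁻¹ and T = 323 K gives K ≈ 1.37.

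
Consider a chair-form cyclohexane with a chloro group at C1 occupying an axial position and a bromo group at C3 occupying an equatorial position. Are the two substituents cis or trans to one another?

trans

C1 and C3 have the same parity, so their axial bonds point in the same direction.
With same-parity carbons, two substituents on the same face are both axial or both equatorial; opposite faces give one of each.
Here the groups are axial/equatorial → opposite face → trans.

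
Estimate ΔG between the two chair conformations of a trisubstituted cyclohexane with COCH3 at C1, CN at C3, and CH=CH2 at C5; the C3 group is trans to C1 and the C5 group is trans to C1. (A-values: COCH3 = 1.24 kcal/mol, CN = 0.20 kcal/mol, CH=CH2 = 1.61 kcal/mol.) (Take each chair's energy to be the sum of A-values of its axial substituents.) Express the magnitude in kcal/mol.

Chair I (acetyl axial, cyano equatorial, vinyl equatorial): E = 1.24 kcal/mol.
Chair II (acetyl equatorial, cyano axial, vinyl axial): E = 1.81 kcal/mol.
ΔE = 1.81 − 1.24 = 0.57 kcal/mol; chair I is more stable.

0.57 kcal/mol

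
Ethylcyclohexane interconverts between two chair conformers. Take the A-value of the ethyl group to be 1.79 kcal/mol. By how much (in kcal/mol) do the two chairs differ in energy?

1.79 kcal/mol

A monosubstituted cyclohexane has one chair with the ethyl group axial (E = A = 1.79 kcal/mol) and one with it equatorial (E = 0).
ΔE = 1.79 − 0 = 1.79 kcal/mol.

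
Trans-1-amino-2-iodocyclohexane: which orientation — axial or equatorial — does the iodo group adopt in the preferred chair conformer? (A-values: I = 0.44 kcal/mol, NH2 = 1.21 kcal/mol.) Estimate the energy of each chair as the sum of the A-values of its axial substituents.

equatorial

C1 and C2 have opposite parity, so for the trans isomer the two substituents are e,e in one chair and a,a in the other.
Chair I (iodo axial, amino axial): E = 1.65 kcal/mol.
Chair II (iodo equatorial, amino equatorial): E = 0.00 kcal/mol.
Chair II is the more stable (lower-energy) conformer, and in that chair the iodo group is equatorial.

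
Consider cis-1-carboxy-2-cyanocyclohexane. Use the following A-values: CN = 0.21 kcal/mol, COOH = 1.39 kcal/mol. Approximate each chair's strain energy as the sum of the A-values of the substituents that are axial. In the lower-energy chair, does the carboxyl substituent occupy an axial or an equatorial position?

C1 and C2 have opposite parity, so for the cis isomer the two substituents are one axial and one equatorial in each chair.
Chair I (cyano axial, carboxyl equatorial): E = 0.21 kcal/mol.
Chair II (cyano equatorial, carboxyl axial): E = 1.39 kcal/mol.
Chair I is the more stable (lower-energy) conformer, and in that chair the carboxyl group is equatorial.

equatorial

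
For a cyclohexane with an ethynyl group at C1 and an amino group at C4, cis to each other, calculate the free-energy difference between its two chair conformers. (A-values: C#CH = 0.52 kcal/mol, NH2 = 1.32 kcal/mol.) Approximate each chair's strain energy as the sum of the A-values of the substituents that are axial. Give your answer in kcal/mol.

C1 and C4 have opposite parity, so for the cis isomer the two substituents are one axial and one equatorial in each chair.
Chair I (ethynyl axial, amino equatorial): E = 0.52 kcal/mol.
Chair II (ethynyl equatorial, amino axial): E = 1.32 kcal/mol.
ΔE = 1.32 − 0.52 = 0.80 kcal/mol; chair I is more stable.

0.80 kcal/mol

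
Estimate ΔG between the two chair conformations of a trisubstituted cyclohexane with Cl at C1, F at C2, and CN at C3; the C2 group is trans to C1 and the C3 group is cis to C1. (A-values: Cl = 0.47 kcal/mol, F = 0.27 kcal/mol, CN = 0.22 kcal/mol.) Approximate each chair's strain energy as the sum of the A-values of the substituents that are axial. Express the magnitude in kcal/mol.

Chair I (chloro axial, fluoro axial, cyano axial): E = 0.96 kcal/mol.
Chair II (chloro equatorial, fluoro equatorial, cyano equatorial): E = 0.00 kcal/mol.
ΔE = 0.96 − 0.00 = 0.96 kcal/mol; chair II is more stable.

0.96 kcal/mol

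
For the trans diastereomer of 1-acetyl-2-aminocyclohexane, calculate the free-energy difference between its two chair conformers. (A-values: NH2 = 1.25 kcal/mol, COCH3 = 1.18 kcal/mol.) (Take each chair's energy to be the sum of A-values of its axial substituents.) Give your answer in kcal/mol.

2.43 kcal/mol

C1 and C2 have opposite parity, so for the trans isomer the two substituents are e,e in one chair and a,a in the other.
Chair I (amino axial, acetyl axial): E = 2.43 kcal/mol.
Chair II (amino equatorial, acetyl equatorial): E = 0.00 kcal/mol.
ΔE = 2.43 − 0.00 = 2.43 kcal/mol; chair II is more stable.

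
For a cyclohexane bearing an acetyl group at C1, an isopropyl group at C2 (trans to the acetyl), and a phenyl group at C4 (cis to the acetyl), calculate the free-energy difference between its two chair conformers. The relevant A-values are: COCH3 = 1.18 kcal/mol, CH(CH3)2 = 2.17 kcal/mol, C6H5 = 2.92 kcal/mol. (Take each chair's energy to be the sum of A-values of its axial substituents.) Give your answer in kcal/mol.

0.43 kcal/mol

Chair I (acetyl axial, isopropyl axial, phenyl equatorial): E = 3.35 kcal/mol.
Chair II (acetyl equatorial, isopropyl equatorial, phenyl axial): E = 2.92 kcal/mol.
ΔE = 3.35 − 2.92 = 0.43 kcal/mol; chair II is more stable.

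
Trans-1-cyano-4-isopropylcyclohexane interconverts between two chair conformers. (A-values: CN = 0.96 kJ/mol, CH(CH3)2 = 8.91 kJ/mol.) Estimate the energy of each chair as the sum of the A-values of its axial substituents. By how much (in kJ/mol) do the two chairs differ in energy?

9.87 kJ/mol

C1 and C4 have opposite parity, so for the trans isomer the two substituents are e,e in one chair and a,a in the other.
Chair I (cyano axial, isopropyl axial): E = 9.87 kJ/mol.
Chair II (cyano equatorial, isopropyl equatorial): E = 0.00 kJ/mol.
ΔE = 9.87 − 0.00 = 9.87 kJ/mol; chair II is more stable.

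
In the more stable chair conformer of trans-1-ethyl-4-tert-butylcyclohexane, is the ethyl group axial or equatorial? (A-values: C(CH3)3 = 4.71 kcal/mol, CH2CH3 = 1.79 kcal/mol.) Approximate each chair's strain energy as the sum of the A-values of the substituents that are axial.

C1 and C4 have opposite parity, so for the trans isomer the two substituents are e,e in one chair and a,a in the other.
Chair I (tert-butyl axial, ethyl axial): E = 6.50 kcal/mol.
Chair II (tert-butyl equatorial, ethyl equatorial): E = 0.00 kcal/mol.
Chair II is the more stable (lower-energy) conformer, and in that chair the ethyl group is equatorial.

equatorial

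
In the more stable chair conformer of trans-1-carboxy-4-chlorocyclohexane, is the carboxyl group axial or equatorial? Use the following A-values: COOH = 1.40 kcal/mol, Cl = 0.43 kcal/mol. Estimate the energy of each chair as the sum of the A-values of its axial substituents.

equatorial

C1 and C4 have opposite parity, so for the trans isomer the two substituents are e,e in one chair and a,a in the other.
Chair I (carboxyl axial, chloro axial): E = 1.83 kcal/mol.
Chair II (carboxyl equatorial, chloro equatorial): E = 0.00 kcal/mol.
Chair II is the more stable (lower-energy) conformer, and in that chair the carboxyl group is equatorial.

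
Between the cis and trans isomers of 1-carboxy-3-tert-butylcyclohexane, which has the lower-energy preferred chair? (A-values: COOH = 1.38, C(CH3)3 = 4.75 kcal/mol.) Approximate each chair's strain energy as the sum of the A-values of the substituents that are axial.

cis

At 1,3 positions (parity same): cis → (e,e or a,a); trans → (a,e or e,a).
Best chair for cis: E = 0.00 kcal/mol; best chair for trans: E = 1.38 kcal/mol.
The cis isomer is lower by 1.38 kcal/mol.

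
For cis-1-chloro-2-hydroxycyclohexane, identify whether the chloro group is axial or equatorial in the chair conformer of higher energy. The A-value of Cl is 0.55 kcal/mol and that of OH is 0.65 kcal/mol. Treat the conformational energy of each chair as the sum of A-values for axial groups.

C1 and C2 have opposite parity, so for the cis isomer the two substituents are one axial and one equatorial in each chair.
Chair I (chloro axial, hydroxyl equatorial): E = 0.55 kcal/mol.
Chair II (chloro equatorial, hydroxyl axial): E = 0.65 kcal/mol.
Chair II is the less stable (higher-energy) conformer, and in that chair the chloro group is equatorial.

equatorial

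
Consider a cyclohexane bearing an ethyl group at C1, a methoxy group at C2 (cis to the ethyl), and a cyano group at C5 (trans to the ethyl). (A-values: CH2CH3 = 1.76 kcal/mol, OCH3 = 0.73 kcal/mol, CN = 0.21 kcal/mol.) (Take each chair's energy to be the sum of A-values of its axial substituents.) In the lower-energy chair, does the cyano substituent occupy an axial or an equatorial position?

Chair I (ethyl axial, methoxy equatorial, cyano equatorial): E = 1.76 kcal/mol.
Chair II (ethyl equatorial, methoxy axial, cyano axial): E = 0.94 kcal/mol.
Chair II is the more stable (lower-energy) conformer, and in that chair the cyano group is axial.

axial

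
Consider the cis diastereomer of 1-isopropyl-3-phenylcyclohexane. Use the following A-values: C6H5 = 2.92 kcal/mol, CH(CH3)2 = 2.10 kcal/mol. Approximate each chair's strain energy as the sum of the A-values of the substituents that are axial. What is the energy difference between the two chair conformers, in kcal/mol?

C1 and C3 have the same parity, so for the cis isomer the two substituents are e,e in one chair and a,a in the other.
Chair I (phenyl axial, isopropyl axial): E = 5.02 kcal/mol.
Chair II (phenyl equatorial, isopropyl equatorial): E = 0.00 kcal/mol.
ΔE = 5.02 − 0.00 = 5.02 kcal/mol; chair II is more stable.

5.02 kcal/mol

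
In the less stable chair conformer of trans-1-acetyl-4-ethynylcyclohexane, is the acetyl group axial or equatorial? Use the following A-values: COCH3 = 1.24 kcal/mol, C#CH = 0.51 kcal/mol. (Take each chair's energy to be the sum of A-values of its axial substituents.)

axial

C1 and C4 have opposite parity, so for the trans isomer the two substituents are e,e in one chair and a,a in the other.
Chair I (acetyl axial, ethynyl axial): E = 1.75 kcal/mol.
Chair II (acetyl equatorial, ethynyl equatorial): E = 0.00 kcal/mol.
Chair I is the less stable (higher-energy) conformer, and in that chair the acetyl group is axial.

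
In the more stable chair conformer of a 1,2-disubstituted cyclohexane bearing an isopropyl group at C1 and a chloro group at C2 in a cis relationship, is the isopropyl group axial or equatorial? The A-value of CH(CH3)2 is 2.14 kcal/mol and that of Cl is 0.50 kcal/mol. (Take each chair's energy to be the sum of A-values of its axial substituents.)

equatorial

C1 and C2 have opposite parity, so for the cis isomer the two substituents are one axial and one equatorial in each chair.
Chair I (isopropyl axial, chloro equatorial): E = 2.14 kcal/mol.
Chair II (isopropyl equatorial, chloro axial): E = 0.50 kcal/mol.
Chair II is the more stable (lower-energy) conformer, and in that chair the isopropyl group is equatorial.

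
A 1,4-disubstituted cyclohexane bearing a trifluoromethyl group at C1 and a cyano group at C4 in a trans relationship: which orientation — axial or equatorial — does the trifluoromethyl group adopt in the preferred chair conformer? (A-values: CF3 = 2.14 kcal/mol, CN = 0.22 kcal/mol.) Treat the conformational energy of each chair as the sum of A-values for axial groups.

equatorial

C1 and C4 have opposite parity, so for the trans isomer the two substituents are e,e in one chair and a,a in the other.
Chair I (trifluoromethyl axial, cyano axial): E = 2.36 kcal/mol.
Chair II (trifluoromethyl equatorial, cyano equatorial): E = 0.00 kcal/mol.
Chair II is the more stable (lower-energy) conformer, and in that chair the trifluoromethyl group is equatorial.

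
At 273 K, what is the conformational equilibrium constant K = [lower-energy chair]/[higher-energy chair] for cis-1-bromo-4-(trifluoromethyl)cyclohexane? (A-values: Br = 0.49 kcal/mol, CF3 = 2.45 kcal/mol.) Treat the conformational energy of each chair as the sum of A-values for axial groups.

K ≈ 37.1

C1 and C4 have opposite parity, so for the cis isomer the two substituents are one axial and one equatorial in each chair.
Chair I (bromo axial, trifluoromethyl equatorial): E = 0.49 kcal/mol; chair II (bromo equatorial, trifluoromethyl axial): E = 2.45 kcal/mol.
ΔG = 1.96 kcal/mol between the two chairs.
K = exp(ΔG/RT) with R = 1.987×10⁻³ kcal mol⁻¹ K⁻¹ and T = 273 K gives K ≈ 37.1.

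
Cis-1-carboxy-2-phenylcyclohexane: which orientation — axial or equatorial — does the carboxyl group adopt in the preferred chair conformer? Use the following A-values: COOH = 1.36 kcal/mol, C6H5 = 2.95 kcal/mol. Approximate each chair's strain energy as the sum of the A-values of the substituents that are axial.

C1 and C2 have opposite parity, so for the cis isomer the two substituents are one axial and one equatorial in each chair.
Chair I (carboxyl axial, phenyl equatorial): E = 1.36 kcal/mol.
Chair II (carboxyl equatorial, phenyl axial): E = 2.95 kcal/mol.
Chair I is the more stable (lower-energy) conformer, and in that chair the carboxyl group is axial.

axial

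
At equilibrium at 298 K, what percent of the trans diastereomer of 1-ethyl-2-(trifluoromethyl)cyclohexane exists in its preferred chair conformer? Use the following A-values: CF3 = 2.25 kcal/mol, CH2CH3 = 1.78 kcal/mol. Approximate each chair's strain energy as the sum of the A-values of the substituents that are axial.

C1 and C2 have opposite parity, so for the trans isomer the two substituents are e,e in one chair and a,a in the other.
Chair I (trifluoromethyl axial, ethyl axial): E = 4.03 kcal/mol; chair II (trifluoromethyl equatorial, ethyl equatorial): E = 0.00 kcal/mol.
ΔG = 4.03 kcal/mol between the two chairs.
K = exp(ΔG/RT) with R = 1.987×10⁻³ kcal mol⁻¹ K⁻¹ and T = 298 K gives K ≈ 903.
Fraction in the lower-energy chair = K/(K+1) = 99.9%.

99.9%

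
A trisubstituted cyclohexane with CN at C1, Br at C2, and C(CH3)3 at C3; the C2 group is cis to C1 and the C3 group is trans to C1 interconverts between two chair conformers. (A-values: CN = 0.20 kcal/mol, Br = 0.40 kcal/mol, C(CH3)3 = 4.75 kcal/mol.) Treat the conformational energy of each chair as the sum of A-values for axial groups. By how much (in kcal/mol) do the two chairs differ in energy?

Chair I (cyano axial, bromo equatorial, tert-butyl equatorial): E = 0.20 kcal/mol.
Chair II (cyano equatorial, bromo axial, tert-butyl axial): E = 5.15 kcal/mol.
ΔE = 5.15 − 0.20 = 4.95 kcal/mol; chair I is more stable.

4.95 kcal/mol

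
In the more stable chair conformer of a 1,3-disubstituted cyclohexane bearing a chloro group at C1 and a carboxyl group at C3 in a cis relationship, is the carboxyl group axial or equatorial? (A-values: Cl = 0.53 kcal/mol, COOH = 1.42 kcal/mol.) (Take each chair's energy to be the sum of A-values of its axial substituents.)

C1 and C3 have the same parity, so for the cis isomer the two substituents are e,e in one chair and a,a in the other.
Chair I (chloro axial, carboxyl axial): E = 1.95 kcal/mol.
Chair II (chloro equatorial, carboxyl equatorial): E = 0.00 kcal/mol.
Chair II is the more stable (lower-energy) conformer, and in that chair the carboxyl group is equatorial.

equatorial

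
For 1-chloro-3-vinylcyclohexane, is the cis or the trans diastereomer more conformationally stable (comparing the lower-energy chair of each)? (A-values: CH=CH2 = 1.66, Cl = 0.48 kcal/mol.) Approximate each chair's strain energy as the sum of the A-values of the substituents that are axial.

cis

At 1,3 positions (parity same): cis → (e,e or a,a); trans → (a,e or e,a).
Best chair for cis: E = 0.00 kcal/mol; best chair for trans: E = 0.48 kcal/mol.
The cis isomer is lower by 0.48 kcal/mol.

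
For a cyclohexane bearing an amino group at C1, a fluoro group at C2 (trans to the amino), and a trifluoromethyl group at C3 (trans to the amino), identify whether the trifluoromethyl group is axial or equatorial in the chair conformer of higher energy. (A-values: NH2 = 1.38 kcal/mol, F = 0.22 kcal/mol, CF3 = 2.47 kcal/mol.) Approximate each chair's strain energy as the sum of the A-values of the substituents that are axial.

Chair I (amino axial, fluoro axial, trifluoromethyl equatorial): E = 1.60 kcal/mol.
Chair II (amino equatorial, fluoro equatorial, trifluoromethyl axial): E = 2.47 kcal/mol.
Chair II is the less stable (higher-energy) conformer, and in that chair the trifluoromethyl group is axial.

axial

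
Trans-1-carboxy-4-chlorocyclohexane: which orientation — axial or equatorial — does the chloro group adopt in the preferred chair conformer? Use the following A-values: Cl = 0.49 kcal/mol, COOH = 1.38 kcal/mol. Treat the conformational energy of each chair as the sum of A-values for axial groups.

equatorial

C1 and C4 have opposite parity, so for the trans isomer the two substituents are e,e in one chair and a,a in the other.
Chair I (chloro axial, carboxyl axial): E = 1.87 kcal/mol.
Chair II (chloro equatorial, carboxyl equatorial): E = 0.00 kcal/mol.
Chair II is the more stable (lower-energy) conformer, and in that chair the chloro group is equatorial.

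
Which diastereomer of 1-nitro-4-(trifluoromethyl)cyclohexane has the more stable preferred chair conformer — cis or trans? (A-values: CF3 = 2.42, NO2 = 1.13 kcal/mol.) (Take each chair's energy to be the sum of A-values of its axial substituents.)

At 1,4 positions (parity opposite): cis → (a,e or e,a); trans → (e,e or a,a).
Best chair for cis: E = 1.13 kcal/mol; best chair for trans: E = 0.00 kcal/mol.
The trans isomer is lower by 1.13 kcal/mol.

trans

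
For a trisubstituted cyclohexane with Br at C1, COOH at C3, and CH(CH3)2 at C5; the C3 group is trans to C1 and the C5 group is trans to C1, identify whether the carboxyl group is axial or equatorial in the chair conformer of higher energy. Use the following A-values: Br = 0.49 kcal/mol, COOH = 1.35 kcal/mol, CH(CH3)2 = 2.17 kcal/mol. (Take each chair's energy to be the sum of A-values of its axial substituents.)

Chair I (bromo axial, carboxyl equatorial, isopropyl equatorial): E = 0.49 kcal/mol.
Chair II (bromo equatorial, carboxyl axial, isopropyl axial): E = 3.52 kcal/mol.
Chair II is the less stable (higher-energy) conformer, and in that chair the carboxyl group is axial.

axial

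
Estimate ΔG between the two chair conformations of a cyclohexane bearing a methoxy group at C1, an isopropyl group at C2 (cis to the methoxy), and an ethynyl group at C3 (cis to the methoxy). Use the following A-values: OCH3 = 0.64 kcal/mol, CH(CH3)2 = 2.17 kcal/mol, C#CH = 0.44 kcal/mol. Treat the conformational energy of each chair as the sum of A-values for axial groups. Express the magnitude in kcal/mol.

Chair I (methoxy axial, isopropyl equatorial, ethynyl axial): E = 1.08 kcal/mol.
Chair II (methoxy equatorial, isopropyl axial, ethynyl equatorial): E = 2.17 kcal/mol.
ΔE = 2.17 − 1.08 = 1.09 kcal/mol; chair I is more stable.

1.09 kcal/mol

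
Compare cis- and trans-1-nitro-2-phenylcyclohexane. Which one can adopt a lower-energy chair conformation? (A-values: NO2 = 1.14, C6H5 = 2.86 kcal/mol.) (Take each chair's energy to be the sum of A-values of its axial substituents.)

At 1,2 positions (parity opposite): cis → (a,e or e,a); trans → (e,e or a,a).
Best chair for cis: E = 1.14 kcal/mol; best chair for trans: E = 0.00 kcal/mol.
The trans isomer is lower by 1.14 kcal/mol.

trans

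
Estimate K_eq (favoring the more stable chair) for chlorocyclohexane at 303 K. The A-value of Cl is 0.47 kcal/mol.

K ≈ 2.18

One chair has the chloro group axial (E = 0.47 kcal/mol) and the other has it equatorial (E = 0).
ΔG = 0.47 kcal/mol between the two chairs.
K = exp(ΔG/RT) with R = 1.987×10⁻³ kcal mol⁻¹ K⁻¹ and T = 303 K gives K ≈ 2.18.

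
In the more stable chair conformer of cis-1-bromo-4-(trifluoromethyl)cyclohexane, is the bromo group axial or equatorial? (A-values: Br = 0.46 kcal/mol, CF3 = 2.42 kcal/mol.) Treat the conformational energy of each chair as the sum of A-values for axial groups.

C1 and C4 have opposite parity, so for the cis isomer the two substituents are one axial and one equatorial in each chair.
Chair I (bromo axial, trifluoromethyl equatorial): E = 0.46 kcal/mol.
Chair II (bromo equatorial, trifluoromethyl axial): E = 2.42 kcal/mol.
Chair I is the more stable (lower-energy) conformer, and in that chair the bromo group is axial.

axial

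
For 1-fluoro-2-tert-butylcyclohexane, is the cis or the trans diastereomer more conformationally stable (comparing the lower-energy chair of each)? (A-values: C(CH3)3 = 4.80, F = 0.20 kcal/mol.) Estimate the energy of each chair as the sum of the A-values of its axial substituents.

trans

At 1,2 positions (parity opposite): cis → (a,e or e,a); trans → (e,e or a,a).
Best chair for cis: E = 0.20 kcal/mol; best chair for trans: E = 0.00 kcal/mol.
The trans isomer is lower by 0.20 kcal/mol.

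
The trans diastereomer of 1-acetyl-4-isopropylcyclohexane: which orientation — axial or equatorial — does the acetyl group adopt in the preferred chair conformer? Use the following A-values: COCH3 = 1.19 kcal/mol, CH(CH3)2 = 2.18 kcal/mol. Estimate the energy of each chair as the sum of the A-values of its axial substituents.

equatorial

C1 and C4 have opposite parity, so for the trans isomer the two substituents are e,e in one chair and a,a in the other.
Chair I (acetyl axial, isopropyl axial): E = 3.37 kcal/mol.
Chair II (acetyl equatorial, isopropyl equatorial): E = 0.00 kcal/mol.
Chair II is the more stable (lower-energy) conformer, and in that chair the acetyl group is equatorial.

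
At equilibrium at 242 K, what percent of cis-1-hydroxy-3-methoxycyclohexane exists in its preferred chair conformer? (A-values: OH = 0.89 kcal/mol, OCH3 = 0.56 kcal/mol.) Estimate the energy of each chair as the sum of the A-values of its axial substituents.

C1 and C3 have the same parity, so for the cis isomer the two substituents are e,e in one chair and a,a in the other.
Chair I (hydroxyl axial, methoxy axial): E = 1.45 kcal/mol; chair II (hydroxyl equatorial, methoxy equatorial): E = 0.00 kcal/mol.
ΔG = 1.45 kcal/mol between the two chairs.
K = exp(ΔG/RT) with R = 1.987×10⁻³ kcal mol⁻¹ K⁻¹ and T = 242 K gives K ≈ 20.4.
Fraction in the lower-energy chair = K/(K+1) = 95.3%.

95.3%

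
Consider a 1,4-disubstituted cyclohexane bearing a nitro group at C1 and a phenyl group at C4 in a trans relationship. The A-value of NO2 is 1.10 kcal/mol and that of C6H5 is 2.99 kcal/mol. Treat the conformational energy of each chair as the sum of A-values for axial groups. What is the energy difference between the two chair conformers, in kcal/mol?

4.09 kcal/mol

C1 and C4 have opposite parity, so for the trans isomer the two substituents are e,e in one chair and a,a in the other.
Chair I (nitro axial, phenyl axial): E = 4.09 kcal/mol.
Chair II (nitro equatorial, phenyl equatorial): E = 0.00 kcal/mol.
ΔE = 4.09 − 0.00 = 4.09 kcal/mol; chair II is more stable.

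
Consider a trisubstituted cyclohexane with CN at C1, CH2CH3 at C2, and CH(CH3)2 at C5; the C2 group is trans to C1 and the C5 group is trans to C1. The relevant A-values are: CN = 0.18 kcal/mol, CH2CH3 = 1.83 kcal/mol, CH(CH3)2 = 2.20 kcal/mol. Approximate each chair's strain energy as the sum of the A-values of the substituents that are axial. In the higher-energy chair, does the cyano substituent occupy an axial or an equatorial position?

equatorial

Chair I (cyano axial, ethyl axial, isopropyl equatorial): E = 2.01 kcal/mol.
Chair II (cyano equatorial, ethyl equatorial, isopropyl axial): E = 2.20 kcal/mol.
Chair II is the less stable (higher-energy) conformer, and in that chair the cyano group is equatorial.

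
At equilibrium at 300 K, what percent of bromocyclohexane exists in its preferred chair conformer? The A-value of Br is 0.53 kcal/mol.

One chair has the bromo group axial (E = 0.53 kcal/mol) and the other has it equatorial (E = 0).
ΔG = 0.53 kcal/mol between the two chairs.
K = exp(ΔG/RT) with R = 1.987×10⁻³ kcal mol⁻¹ K⁻¹ and T = 300 K gives K ≈ 2.43.
Fraction in the lower-energy chair = K/(K+1) = 70.9%.

70.9%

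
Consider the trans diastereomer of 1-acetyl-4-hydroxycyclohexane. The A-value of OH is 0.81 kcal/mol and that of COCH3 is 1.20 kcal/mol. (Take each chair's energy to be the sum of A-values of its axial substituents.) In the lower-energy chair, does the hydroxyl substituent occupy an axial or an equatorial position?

C1 and C4 have opposite parity, so for the trans isomer the two substituents are e,e in one chair and a,a in the other.
Chair I (hydroxyl axial, acetyl axial): E = 2.01 kcal/mol.
Chair II (hydroxyl equatorial, acetyl equatorial): E = 0.00 kcal/mol.
Chair II is the more stable (lower-energy) conformer, and in that chair the hydroxyl group is equatorial.

equatorial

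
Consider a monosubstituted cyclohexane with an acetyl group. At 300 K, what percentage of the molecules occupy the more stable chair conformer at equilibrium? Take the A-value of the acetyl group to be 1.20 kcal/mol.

One chair has the acetyl group axial (E = 1.20 kcal/mol) and the other has it equatorial (E = 0).
ΔG = 1.20 kcal/mol between the two chairs.
K = exp(ΔG/RT) with R = 1.987×10⁻³ kcal mol⁻¹ K⁻¹ and T = 300 K gives K ≈ 7.49.
Fraction in the lower-energy chair = K/(K+1) = 88.2%.

88.2%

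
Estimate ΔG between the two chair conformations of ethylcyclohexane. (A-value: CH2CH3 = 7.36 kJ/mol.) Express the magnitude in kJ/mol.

7.36 kJ/mol

A monosubstituted cyclohexane has one chair with the ethyl group axial (E = A = 7.36 kJ/mol) and one with it equatorial (E = 0).
ΔE = 7.36 − 0 = 7.36 kJ/mol.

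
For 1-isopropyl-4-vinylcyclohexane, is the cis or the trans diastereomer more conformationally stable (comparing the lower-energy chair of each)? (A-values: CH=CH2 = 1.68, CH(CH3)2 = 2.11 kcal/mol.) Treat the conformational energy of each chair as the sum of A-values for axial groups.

trans

At 1,4 positions (parity opposite): cis → (a,e or e,a); trans → (e,e or a,a).
Best chair for cis: E = 1.68 kcal/mol; best chair for trans: E = 0.00 kcal/mol.
The trans isomer is lower by 1.68 kcal/mol.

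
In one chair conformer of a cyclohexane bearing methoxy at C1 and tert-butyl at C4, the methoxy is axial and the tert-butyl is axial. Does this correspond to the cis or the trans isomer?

C1 and C4 have opposite parity, so their axial bonds point in opposite directions.
With opposite-parity carbons, two substituents on the same face are one axial and one equatorial; opposite faces give both axial or both equatorial.
Here the groups are axial/axial → opposite face → trans.

trans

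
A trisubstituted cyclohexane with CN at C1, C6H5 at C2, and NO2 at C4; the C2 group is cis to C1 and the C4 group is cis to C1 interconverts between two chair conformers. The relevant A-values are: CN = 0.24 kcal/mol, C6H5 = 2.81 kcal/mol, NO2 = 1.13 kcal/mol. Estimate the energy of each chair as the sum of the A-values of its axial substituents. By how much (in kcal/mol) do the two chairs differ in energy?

3.70 kcal/mol

Chair I (cyano axial, phenyl equatorial, nitro equatorial): E = 0.24 kcal/mol.
Chair II (cyano equatorial, phenyl axial, nitro axial): E = 3.94 kcal/mol.
ΔE = 3.94 − 0.24 = 3.70 kcal/mol; chair I is more stable.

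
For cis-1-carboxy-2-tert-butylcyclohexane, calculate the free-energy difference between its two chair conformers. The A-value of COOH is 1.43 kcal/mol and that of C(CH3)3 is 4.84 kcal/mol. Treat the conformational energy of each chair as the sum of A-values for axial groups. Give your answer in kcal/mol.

C1 and C2 have opposite parity, so for the cis isomer the two substituents are one axial and one equatorial in each chair.
Chair I (carboxyl axial, tert-butyl equatorial): E = 1.43 kcal/mol.
Chair II (carboxyl equatorial, tert-butyl axial): E = 4.84 kcal/mol.
ΔE = 4.84 − 1.43 = 3.41 kcal/mol; chair I is more stable.

3.41 kcal/mol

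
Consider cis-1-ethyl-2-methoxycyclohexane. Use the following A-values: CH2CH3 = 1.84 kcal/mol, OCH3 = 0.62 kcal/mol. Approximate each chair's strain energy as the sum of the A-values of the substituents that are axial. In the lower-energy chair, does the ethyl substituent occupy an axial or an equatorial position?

C1 and C2 have opposite parity, so for the cis isomer the two substituents are one axial and one equatorial in each chair.
Chair I (ethyl axial, methoxy equatorial): E = 1.84 kcal/mol.
Chair II (ethyl equatorial, methoxy axial): E = 0.62 kcal/mol.
Chair II is the more stable (lower-energy) conformer, and in that chair the ethyl group is equatorial.

equatorial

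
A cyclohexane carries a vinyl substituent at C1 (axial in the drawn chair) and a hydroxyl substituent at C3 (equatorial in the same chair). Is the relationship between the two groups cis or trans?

trans

C1 and C3 have the same parity, so their axial bonds point in the same direction.
With same-parity carbons, two substituents on the same face are both axial or both equatorial; opposite faces give one of each.
Here the groups are axial/equatorial → opposite face → trans.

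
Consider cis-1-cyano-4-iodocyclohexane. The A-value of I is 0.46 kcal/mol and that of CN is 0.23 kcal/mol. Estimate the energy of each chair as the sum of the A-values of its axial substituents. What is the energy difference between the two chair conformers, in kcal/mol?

C1 and C4 have opposite parity, so for the cis isomer the two substituents are one axial and one equatorial in each chair.
Chair I (iodo axial, cyano equatorial): E = 0.46 kcal/mol.
Chair II (iodo equatorial, cyano axial): E = 0.23 kcal/mol.
ΔE = 0.46 − 0.23 = 0.23 kcal/mol; chair II is more stable.

0.23 kcal/mol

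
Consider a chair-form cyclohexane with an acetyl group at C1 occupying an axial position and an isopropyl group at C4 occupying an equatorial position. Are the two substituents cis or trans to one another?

C1 and C4 have opposite parity, so their axial bonds point in opposite directions.
With opposite-parity carbons, two substituents on the same face are one axial and one equatorial; opposite faces give both axial or both equatorial.
Here the groups are axial/equatorial → same face → cis.

cis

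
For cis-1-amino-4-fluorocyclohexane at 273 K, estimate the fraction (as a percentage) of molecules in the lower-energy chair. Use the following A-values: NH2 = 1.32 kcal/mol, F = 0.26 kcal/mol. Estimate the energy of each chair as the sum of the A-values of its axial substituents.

87.6%

C1 and C4 have opposite parity, so for the cis isomer the two substituents are one axial and one equatorial in each chair.
Chair I (amino axial, fluoro equatorial): E = 1.32 kcal/mol; chair II (amino equatorial, fluoro axial): E = 0.26 kcal/mol.
ΔG = 1.06 kcal/mol between the two chairs.
K = exp(ΔG/RT) with R = 1.987×10⁻³ kcal mol⁻¹ K⁻¹ and T = 273 K gives K ≈ 7.06.
Fraction in the lower-energy chair = K/(K+1) = 87.6%.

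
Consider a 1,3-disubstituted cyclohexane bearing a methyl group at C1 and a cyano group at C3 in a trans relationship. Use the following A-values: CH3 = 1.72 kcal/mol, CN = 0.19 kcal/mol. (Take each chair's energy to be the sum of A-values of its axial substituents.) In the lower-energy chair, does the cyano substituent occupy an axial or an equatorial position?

axial

C1 and C3 have the same parity, so for the trans isomer the two substituents are one axial and one equatorial in each chair.
Chair I (methyl axial, cyano equatorial): E = 1.72 kcal/mol.
Chair II (methyl equatorial, cyano axial): E = 0.19 kcal/mol.
Chair II is the more stable (lower-energy) conformer, and in that chair the cyano group is axial.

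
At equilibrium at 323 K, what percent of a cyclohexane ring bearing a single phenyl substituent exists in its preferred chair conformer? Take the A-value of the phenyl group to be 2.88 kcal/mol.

98.9%

One chair has the phenyl group axial (E = 2.88 kcal/mol) and the other has it equatorial (E = 0).
ΔG = 2.88 kcal/mol between the two chairs.
K = exp(ΔG/RT) with R = 1.987×10⁻³ kcal mol⁻¹ K⁻¹ and T = 323 K gives K ≈ 88.9.
Fraction in the lower-energy chair = K/(K+1) = 98.9%.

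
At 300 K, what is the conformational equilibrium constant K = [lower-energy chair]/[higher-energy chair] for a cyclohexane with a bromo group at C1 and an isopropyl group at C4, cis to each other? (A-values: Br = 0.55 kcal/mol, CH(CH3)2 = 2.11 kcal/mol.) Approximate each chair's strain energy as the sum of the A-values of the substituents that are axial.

C1 and C4 have opposite parity, so for the cis isomer the two substituents are one axial and one equatorial in each chair.
Chair I (bromo axial, isopropyl equatorial): E = 0.55 kcal/mol; chair II (bromo equatorial, isopropyl axial): E = 2.11 kcal/mol.
ΔG = 1.56 kcal/mol between the two chairs.
K = exp(ΔG/RT) with R = 1.987×10⁻³ kcal mol⁻¹ K⁻¹ and T = 300 K gives K ≈ 13.7.

K ≈ 13.7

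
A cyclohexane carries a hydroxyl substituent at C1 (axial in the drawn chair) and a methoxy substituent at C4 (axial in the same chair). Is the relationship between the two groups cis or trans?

C1 and C4 have opposite parity, so their axial bonds point in opposite directions.
With opposite-parity carbons, two substituents on the same face are one axial and one equatorial; opposite faces give both axial or both equatorial.
Here the groups are axial/axial → opposite face → trans.

trans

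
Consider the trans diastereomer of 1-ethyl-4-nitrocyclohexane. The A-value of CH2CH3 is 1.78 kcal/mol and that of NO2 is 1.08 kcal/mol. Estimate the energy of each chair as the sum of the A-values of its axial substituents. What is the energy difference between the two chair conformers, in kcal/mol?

C1 and C4 have opposite parity, so for the trans isomer the two substituents are e,e in one chair and a,a in the other.
Chair I (ethyl axial, nitro axial): E = 2.86 kcal/mol.
Chair II (ethyl equatorial, nitro equatorial): E = 0.00 kcal/mol.
ΔE = 2.86 − 0.00 = 2.86 kcal/mol; chair II is more stable.

2.86 kcal/mol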